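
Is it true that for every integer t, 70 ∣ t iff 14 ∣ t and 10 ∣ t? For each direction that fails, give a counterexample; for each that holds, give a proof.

[⇐] Suppose 14 ∣ t and 10 ∣ t. Any common multiple of 14 and 10 is a multiple of their lcm; here lcm(14, 10) = 14·10/gcd(14, 10) = 140/2 = 70, so 70 ∣ t.

[⇒] If 70 ∣ t, write t = 70q. Since 70 = 5·14, t = 14·(5q), so 14 ∣ t; and since 70 = 7·10, t = 10·(7q), so 10 ∣ t.

Both implications hold.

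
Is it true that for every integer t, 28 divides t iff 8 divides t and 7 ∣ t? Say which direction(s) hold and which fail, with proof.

The forward direction fails; the converse holds.

(⟹) This fails: take t = 28. Certainly 28 ∣ 28, but 8 ∤ 28.

(⟸) Suppose 8 ∣ t and 7 ∣ t. Any common multiple of 8 and 7 is a multiple of their lcm; here gcd(8, 7) = 1, so lcm(8, 7) = 8·7 = 56, so 56 ∣ t. Since 28 ∣ 56, it follows that 28 ∣ t.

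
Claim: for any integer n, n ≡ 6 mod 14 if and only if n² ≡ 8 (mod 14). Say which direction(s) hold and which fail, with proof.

(⇒) Suppose n ≡ 6 mod 14. Write n = 14j + 6. Then (14j + 6)² = 196j² + 168j + 36 = 14(14j² + 12j + 2) + 8, so n² ≡ 8 (mod 14).

(⇐) This fails: take n = 8. Then 8² = 64 ≡ 8 (mod 14), yet 8 ≡ 8 (mod 14), not 6.

Only the forward direction holds.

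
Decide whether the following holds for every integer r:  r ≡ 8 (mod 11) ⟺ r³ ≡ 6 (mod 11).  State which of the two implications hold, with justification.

Converse. Suppose r³ ≡ 6 (mod 11). The only residue r in {0, …, 10} with r³ ≡ 6 (mod 11) is r = 8, so r ≡ 8 (mod 11).

Forward direction. Suppose r ≡ 8 (mod 11). Write r = 11j + 8. Then (11j + 8)³ = 1331j³ + 2904j² + 2112j + 512 = 11(121j³ + 264j² + 192j + 46) + 6, so r³ ≡ 6 (mod 11).

The biconditional holds.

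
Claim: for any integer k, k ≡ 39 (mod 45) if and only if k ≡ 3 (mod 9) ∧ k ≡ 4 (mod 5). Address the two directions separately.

Both directions hold; the statement is true.

(⟸) If k ≡ 3 (mod 9) and k ≡ 4 (mod 5), then by the Chinese remainder theorem k ≡ 39 (mod 45). This is exactly k ≡ 39 (mod 45).

(⟹) Suppose k ≡ 39 (mod 45); write k = 45j + 39. Since 9 ∣ 45, reducing mod 9 gives k ≡ 39 ≡ 3 (mod 9); since 5 ∣ 45, reducing mod 5 gives k ≡ 39 ≡ 4 (mod 5).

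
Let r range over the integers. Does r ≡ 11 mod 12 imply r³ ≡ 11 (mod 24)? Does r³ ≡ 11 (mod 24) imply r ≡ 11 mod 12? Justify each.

Forward direction. This fails: take r = 23. Then 23 ≡ 11 (mod 12), but 23³ = 12167 ≡ 23 (mod 24), not 11.

Converse. The residues r modulo 24 with r³ ≡ 11 (mod 24) are exactly {11}, and each is ≡ 11 (mod 12).

The forward direction fails; the converse holds.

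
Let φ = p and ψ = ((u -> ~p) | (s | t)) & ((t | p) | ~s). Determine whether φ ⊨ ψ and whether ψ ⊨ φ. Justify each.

(⇒) fails and (⇐) fails.

Forward direction. This fails. Under t = F, s = F, p = T, u = T, the left side is true but the right side is false.

Converse. This fails. Under t = F, s = F, p = F, u = F, the left side is false but the right side is true.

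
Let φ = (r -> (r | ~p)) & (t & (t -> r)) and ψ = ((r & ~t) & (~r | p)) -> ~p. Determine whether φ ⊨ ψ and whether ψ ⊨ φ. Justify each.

Only the forward direction holds.

(⇒) Assume the antecedent. If p is true, the antecedent forces (p = T, t = T, r = T), and ((r & ~t) & (~r | p)) -> ~p holds there. If p is false, ((r & ~t) & (~r | p)) -> ~p reduces to true regardless of the other variables. Either way ((r & ~t) & (~r | p)) -> ~p holds.

(⇐) This fails. Under p = F, t = F, r = F, the left side is false but the right side is true.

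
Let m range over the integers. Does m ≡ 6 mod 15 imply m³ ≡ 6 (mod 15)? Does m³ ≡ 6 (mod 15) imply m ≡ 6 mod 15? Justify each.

Both implications hold.

(→) Suppose m ≡ 6 mod 15. Write m = 15j + 6. Then (15j + 6)³ = 3375j³ + 4050j² + 1620j + 216 = 15(225j³ + 270j² + 108j + 14) + 6, so m³ ≡ 6 (mod 15).

(←) Conversely, suppose m³ ≡ 6 (mod 15). The only residue r in {0, …, 14} with r³ ≡ 6 (mod 15) is r = 6, so m ≡ 6 (mod 15).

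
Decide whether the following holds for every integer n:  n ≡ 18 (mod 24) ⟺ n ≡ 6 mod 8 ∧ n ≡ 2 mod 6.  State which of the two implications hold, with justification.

Neither direction holds.

(⟹) This fails: n = 18 gives 18 ≡ 18 (mod 24) but 18 ≡ 2 (mod 8), so the conjunction on the right does not hold.

(⟸) This fails: n = 14 satisfies both congruences on the right (14 ≡ 6 mod 8 and 14 ≡ 2 mod 6) yet 14 ≡ 14 (mod 24), not 18.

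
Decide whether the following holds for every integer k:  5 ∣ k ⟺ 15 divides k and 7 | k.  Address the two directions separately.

The forward direction fails; the converse holds.

(→) This fails: take k = 5. Certainly 5 ∣ 5, but 15 ∤ 5.

(←) Suppose 15 ∣ k and 7 ∣ k. Any common multiple of 15 and 7 is a multiple of their lcm; here gcd(15, 7) = 1, so lcm(15, 7) = 15·7 = 105, so 105 ∣ k. Since 5 ∣ 105, it follows that 5 ∣ k.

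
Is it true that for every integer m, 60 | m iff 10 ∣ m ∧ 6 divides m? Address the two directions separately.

Forward direction. If 60 ∣ m, write m = 60q. Since 60 = 6·10, m = 10·(6q), so 10 ∣ m; and since 60 = 10·6, m = 6·(10q), so 6 ∣ m.

Converse. This fails: take m = 30. Both 10 ∣ 30 and 6 ∣ 30, yet 30 is not a multiple of 60 (since 30 = 0·60 + 30), so 60 ∤ 30.

The forward direction holds; the converse fails.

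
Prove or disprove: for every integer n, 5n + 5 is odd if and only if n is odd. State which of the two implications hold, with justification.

(→) This fails: n = 2 gives 5n + 5 = 15, which is odd, but 2 is even, not odd.

(←) This also fails: n = 7 is odd, but 5n + 5 = 40 is even, not odd.

Both directions fail.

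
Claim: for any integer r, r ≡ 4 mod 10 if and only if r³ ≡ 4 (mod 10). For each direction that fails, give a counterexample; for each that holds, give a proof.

Forward direction. Suppose r ≡ 4 mod 10. Write r = 10j + 4. Then (10j + 4)³ = 1000j³ + 1200j² + 480j + 64 = 10(100j³ + 120j² + 48j + 6) + 4, so r³ ≡ 4 (mod 10).

Converse. For the converse, argue contrapositively. If r ≢ 4 (mod 10), then r is congruent to one of 0, 1, 2, 3, 5, 6, 7, 8, 9 modulo 10, and these give r³ ≡ 0, 1, 8, 7, 5, 6, 3, 2, 9 respectively — never 4.

Both directions hold.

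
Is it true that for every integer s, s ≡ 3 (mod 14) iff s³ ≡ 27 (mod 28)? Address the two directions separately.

Both directions fail.

(⇒) This fails: take s = 17. Then 17 ≡ 3 (mod 14), but 17³ = 4913 ≡ 13 (mod 28), not 27.

(⇐) This fails: take s = 19. Then 19³ = 6859 ≡ 27 (mod 28), yet 19 ≡ 5 (mod 14), not 3.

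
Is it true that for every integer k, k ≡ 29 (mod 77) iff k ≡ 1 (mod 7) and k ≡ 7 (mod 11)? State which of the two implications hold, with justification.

(⟹) Suppose k ≡ 29 (mod 77); write k = 77j + 29. Since 7 ∣ 77, reducing mod 7 gives k ≡ 29 ≡ 1 (mod 7); since 11 ∣ 77, reducing mod 11 gives k ≡ 29 ≡ 7 (mod 11).

(⟸) Conversely, if k ≡ 1 (mod 7) and k ≡ 7 (mod 11), then by the Chinese remainder theorem k ≡ 29 (mod 77). This is exactly k ≡ 29 (mod 77).

Both implications hold.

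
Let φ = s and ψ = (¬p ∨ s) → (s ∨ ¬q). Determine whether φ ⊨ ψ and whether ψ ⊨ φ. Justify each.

Only the forward direction holds.

Forward direction. Assume the antecedent. If p is true, (¬p ∨ s) → (s ∨ ¬q) reduces to true regardless of the other variables. If p is false, the antecedent forces (p = F, q = F, s = T) or (p = F, q = T, s = T), and (¬p ∨ s) → (s ∨ ¬q) holds there. Either way (¬p ∨ s) → (s ∨ ¬q) holds.

Converse. This fails. Under p = F, q = F, s = F, the left side is false but the right side is true.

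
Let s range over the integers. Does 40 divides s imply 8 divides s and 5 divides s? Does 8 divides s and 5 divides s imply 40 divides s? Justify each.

The biconditional holds.

(⟹) If 40 ∣ s, write s = 40q. Since 40 = 5·8, s = 8·(5q), so 8 ∣ s; and since 40 = 8·5, s = 5·(8q), so 5 ∣ s.

(⟸) Suppose 8 ∣ s and 5 ∣ s. Any common multiple of 8 and 5 is a multiple of their lcm; here gcd(8, 5) = 1, so lcm(8, 5) = 8·5 = 40, so 40 ∣ s.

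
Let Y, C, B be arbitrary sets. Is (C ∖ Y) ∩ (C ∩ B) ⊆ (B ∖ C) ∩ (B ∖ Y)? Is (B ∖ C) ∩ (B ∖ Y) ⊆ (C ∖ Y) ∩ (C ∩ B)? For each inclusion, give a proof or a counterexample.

Both inclusions fail.

Forward inclusion. This inclusion fails. Take Y = ∅, C = {1}, B = {1}; then 1 ∈ (C ∖ Y) ∩ (C ∩ B) but 1 ∉ (B ∖ C) ∩ (B ∖ Y).

Reverse inclusion. This inclusion fails. Take Y = ∅, C = ∅, B = {1}; then 1 ∈ (B ∖ C) ∩ (B ∖ Y) but 1 ∉ (C ∖ Y) ∩ (C ∩ B).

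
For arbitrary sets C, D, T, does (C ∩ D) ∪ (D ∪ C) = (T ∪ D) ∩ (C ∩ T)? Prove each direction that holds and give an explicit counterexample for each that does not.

(⟸) Let x ∈ (T ∪ D) ∩ (C ∩ T). Then either x ∈ C ∩ T and x ∉ D; or x ∈ C ∩ D ∩ T. In each case x ∈ (C ∩ D) ∪ (D ∪ C), so (T ∪ D) ∩ (C ∩ T) ⊆ (C ∩ D) ∪ (D ∪ C).

(⟹) This inclusion fails. Take C = {1}, D = ∅, T = ∅; then 1 ∈ (C ∩ D) ∪ (D ∪ C) but 1 ∉ (T ∪ D) ∩ (C ∩ T).

The sets are not equal: only the reverse inclusion holds.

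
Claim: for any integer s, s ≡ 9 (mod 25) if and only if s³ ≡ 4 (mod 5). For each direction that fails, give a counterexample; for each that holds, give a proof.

Converse. This fails: take s = 4. Then 4³ = 64 ≡ 4 (mod 5), yet 4 ≡ 4 (mod 25), not 9.

Forward direction. Suppose s ≡ 9 (mod 25). Then s³ ≡ 9³ = 729 (mod 25), and since 5 ∣ 25, also s³ ≡ 4 (mod 5).

The forward direction holds; the converse fails.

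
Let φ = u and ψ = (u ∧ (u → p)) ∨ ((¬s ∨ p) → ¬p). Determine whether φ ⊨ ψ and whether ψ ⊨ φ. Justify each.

Only the forward implication holds.

(→) Assume the antecedent. If s is true, the antecedent forces (s = T, p = F, u = T) or (s = T, p = T, u = T), and the consequent holds there. If s is false, the antecedent forces (s = F, p = F, u = T) or (s = F, p = T, u = T), and the consequent holds there. Either way the consequent holds.

(←) This fails. Under s = F, p = F, u = F, the left side is false but the right side is true.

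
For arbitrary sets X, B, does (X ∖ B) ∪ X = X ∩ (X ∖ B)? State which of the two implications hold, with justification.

(⊇) Let x ∈ X ∩ (X ∖ B). Then x ∈ X and x ∉ B, from which x ∈ (X ∖ B) ∪ X.

(⊆) This inclusion fails. Take X = {1}, B = {1}; then 1 ∈ (X ∖ B) ∪ X but 1 ∉ X ∩ (X ∖ B).

(⊆) fails; (⊇) holds.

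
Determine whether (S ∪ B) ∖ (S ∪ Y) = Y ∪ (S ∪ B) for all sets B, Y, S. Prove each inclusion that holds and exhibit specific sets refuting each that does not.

Only the forward inclusion holds.

(⊇) This inclusion fails. Take B = ∅, Y = {1}, S = ∅; then 1 ∈ Y ∪ (S ∪ B) but 1 ∉ (S ∪ B) ∖ (S ∪ Y).

(⊆) Let x ∈ (S ∪ B) ∖ (S ∪ Y). Then x ∈ B and x ∉ Y, S, from which x ∈ Y ∪ (S ∪ B).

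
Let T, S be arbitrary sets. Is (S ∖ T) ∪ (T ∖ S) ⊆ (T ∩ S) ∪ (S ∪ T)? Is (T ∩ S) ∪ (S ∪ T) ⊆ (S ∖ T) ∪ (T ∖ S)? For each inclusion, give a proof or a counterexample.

(⟹) Let x ∈ (S ∖ T) ∪ (T ∖ S). Then either x ∈ T and x ∉ S; or x ∈ S and x ∉ T. In each case x ∈ (T ∩ S) ∪ (S ∪ T), so (S ∖ T) ∪ (T ∖ S) ⊆ (T ∩ S) ∪ (S ∪ T).

(⟸) This inclusion fails. Take T = {1}, S = {1}; then 1 ∈ (T ∩ S) ∪ (S ∪ T) but 1 ∉ (S ∖ T) ∪ (T ∖ S).

Only the forward inclusion holds.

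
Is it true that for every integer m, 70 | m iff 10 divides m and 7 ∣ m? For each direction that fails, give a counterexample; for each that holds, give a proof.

Both implications hold.

Forward direction. If 70 ∣ m, write m = 70q. Since 70 = 7·10, m = 10·(7q), so 10 ∣ m; and since 70 = 10·7, m = 7·(10q), so 7 ∣ m.

Converse. Suppose 10 ∣ m and 7 ∣ m. Any common multiple of 10 and 7 is a multiple of their lcm; here gcd(10, 7) = 1, so lcm(10, 7) = 10·7 = 70, so 70 ∣ m.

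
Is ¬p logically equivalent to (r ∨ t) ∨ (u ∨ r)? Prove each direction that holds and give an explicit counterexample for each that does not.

Both directions fail.

Forward direction. This fails. Under u = F, p = F, r = F, t = F, the left side is true but the right side is false.

Converse. This fails. Under u = T, p = T, r = F, t = F, the left side is false but the right side is true.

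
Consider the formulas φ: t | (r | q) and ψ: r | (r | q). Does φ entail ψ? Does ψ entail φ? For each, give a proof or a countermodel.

Converse. Assume the antecedent. If r is true, t | (r | q) reduces to true regardless of the other variables. If r is false, the antecedent forces (r = F, t = F, q = T) or (r = F, t = T, q = T), and t | (r | q) holds there. Either way t | (r | q) holds.

Forward direction. This fails. Under r = F, t = T, q = F, the left side is true but the right side is false.

Only the converse holds.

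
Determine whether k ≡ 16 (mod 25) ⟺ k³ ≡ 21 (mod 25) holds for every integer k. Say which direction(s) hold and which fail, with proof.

Both directions hold.

(→) Suppose k ≡ 16 (mod 25). Write k = 25j + 16. Then (25j + 16)³ = 15625j³ + 30000j² + 19200j + 4096 = 25(625j³ + 1200j² + 768j + 163) + 21, so k³ ≡ 21 (mod 25).

(←) Conversely, suppose k³ ≡ 21 (mod 25). The only residue r in {0, …, 24} with r³ ≡ 21 (mod 25) is r = 16, so k ≡ 16 (mod 25).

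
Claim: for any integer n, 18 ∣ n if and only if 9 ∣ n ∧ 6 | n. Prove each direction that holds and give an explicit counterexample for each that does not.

(⟸) Suppose 9 ∣ n and 6 ∣ n. Any common multiple of 9 and 6 is a multiple of their lcm; here lcm(9, 6) = 9·6/gcd(9, 6) = 54/3 = 18, so 18 ∣ n.

(⟹) If 18 ∣ n, write n = 18q. Since 18 = 2·9, n = 9·(2q), so 9 ∣ n; and since 18 = 3·6, n = 6·(3q), so 6 ∣ n.

Both directions hold.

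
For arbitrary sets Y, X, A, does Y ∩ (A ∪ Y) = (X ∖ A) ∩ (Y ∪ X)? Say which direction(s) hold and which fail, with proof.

(⟹) This inclusion fails. Take Y = {1}, X = ∅, A = ∅; then 1 ∈ Y ∩ (A ∪ Y) but 1 ∉ (X ∖ A) ∩ (Y ∪ X).

(⟸) This inclusion fails. Take Y = ∅, X = {1}, A = ∅; then 1 ∈ (X ∖ A) ∩ (Y ∪ X) but 1 ∉ Y ∩ (A ∪ Y).

Neither inclusion holds.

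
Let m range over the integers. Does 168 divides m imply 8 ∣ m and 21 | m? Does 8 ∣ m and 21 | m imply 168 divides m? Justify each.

Both directions hold; the statement is true.

Forward direction. If 168 ∣ m, write m = 168q. Since 168 = 21·8, m = 8·(21q), so 8 ∣ m; and since 168 = 8·21, m = 21·(8q), so 21 ∣ m.

Converse. Suppose 8 ∣ m and 21 ∣ m. Any common multiple of 8 and 21 is a multiple of their lcm; here gcd(8, 21) = 1, so lcm(8, 21) = 8·21 = 168, so 168 ∣ m.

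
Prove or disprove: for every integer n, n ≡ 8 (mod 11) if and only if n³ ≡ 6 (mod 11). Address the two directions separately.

Both directions hold.

(⇒) Suppose n ≡ 8 (mod 11). Write n = 11j + 8. Then (11j + 8)³ = 1331j³ + 2904j² + 2112j + 512 = 11(121j³ + 264j² + 192j + 46) + 6, so n³ ≡ 6 (mod 11).

(⇐) Conversely, suppose n³ ≡ 6 (mod 11). The only residue r in {0, …, 10} with r³ ≡ 6 (mod 11) is r = 8, so n ≡ 8 (mod 11).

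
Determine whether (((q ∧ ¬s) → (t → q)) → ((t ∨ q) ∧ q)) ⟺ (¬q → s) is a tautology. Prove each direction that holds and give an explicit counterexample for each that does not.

[⇐] This fails. Under q = F, s = T, t = F, the left side is false but the right side is true.

[⇒] Assume the antecedent. If q is true, ¬q → s reduces to true regardless of the other variables. If q is false, the antecedent cannot hold. Either way ¬q → s holds.

Only the forward implication holds.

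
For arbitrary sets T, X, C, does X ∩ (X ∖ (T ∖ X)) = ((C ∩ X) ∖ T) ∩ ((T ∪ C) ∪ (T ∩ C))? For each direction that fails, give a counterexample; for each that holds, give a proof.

(⊆) fails; (⊇) holds.

(⟹) This inclusion fails. Take T = ∅, X = {1}, C = ∅; then 1 ∈ X ∩ (X ∖ (T ∖ X)) but 1 ∉ ((C ∩ X) ∖ T) ∩ ((T ∪ C) ∪ (T ∩ C)).

(⟸) Let x ∈ ((C ∩ X) ∖ T) ∩ ((T ∪ C) ∪ (T ∩ C)). Then x ∈ X ∩ C and x ∉ T, from which x ∈ X ∩ (X ∖ (T ∖ X)).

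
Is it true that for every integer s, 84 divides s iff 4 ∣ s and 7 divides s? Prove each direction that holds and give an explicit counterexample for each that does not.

The forward direction holds; the converse fails.

(⟹) If 84 ∣ s, write s = 84q. Since 84 = 21·4, s = 4·(21q), so 4 ∣ s; and since 84 = 12·7, s = 7·(12q), so 7 ∣ s.

(⟸) This fails: take s = 28. Both 4 ∣ 28 and 7 ∣ 28, yet 28 is not a multiple of 84 (since 28 = 0·84 + 28), so 84 ∤ 28.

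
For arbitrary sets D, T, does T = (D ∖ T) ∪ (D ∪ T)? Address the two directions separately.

(⊆) Let x ∈ T. Then either x ∈ T and x ∉ D; or x ∈ D ∩ T. In each case x ∈ (D ∖ T) ∪ (D ∪ T), so T ⊆ (D ∖ T) ∪ (D ∪ T).

(⊇) This inclusion fails. Take D = {1}, T = ∅; then 1 ∈ (D ∖ T) ∪ (D ∪ T) but 1 ∉ T.

(⊆) holds; (⊇) fails.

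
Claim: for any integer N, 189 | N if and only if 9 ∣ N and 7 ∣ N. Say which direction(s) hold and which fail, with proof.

Not equivalent: only (⇒) holds.

[⇐] This fails: take N = 63. Both 9 ∣ 63 and 7 ∣ 63, yet 63 is not a multiple of 189 (since 63 = 0·189 + 63), so 189 ∤ 63.

[⇒] If 189 ∣ N, write N = 189q. Since 189 = 21·9, N = 9·(21q), so 9 ∣ N; and since 189 = 27·7, N = 7·(27q), so 7 ∣ N.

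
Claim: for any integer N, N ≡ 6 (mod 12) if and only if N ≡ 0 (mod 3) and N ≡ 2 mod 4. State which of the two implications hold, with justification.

Both directions hold.

[⇒] Suppose N ≡ 6 (mod 12); write N = 12j + 6. Since 3 ∣ 12, reducing mod 3 gives N ≡ 6 ≡ 0 (mod 3); since 4 ∣ 12, reducing mod 4 gives N ≡ 6 ≡ 2 (mod 4).

[⇐] Conversely, if N ≡ 0 (mod 3) and N ≡ 2 (mod 4), then by the Chinese remainder theorem N ≡ 6 (mod 12). This is exactly N ≡ 6 (mod 12).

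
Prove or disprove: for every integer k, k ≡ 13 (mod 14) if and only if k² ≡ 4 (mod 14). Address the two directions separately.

(⟹) This fails: take k = 13. Then 13 ≡ 13 (mod 14), but 13² = 169 ≡ 1 (mod 14), not 4.

(⟸) This fails: take k = 2. Then 2² = 4 ≡ 4 (mod 14), yet 2 ≡ 2 (mod 14), not 13.

(⇒) fails and (⇐) fails.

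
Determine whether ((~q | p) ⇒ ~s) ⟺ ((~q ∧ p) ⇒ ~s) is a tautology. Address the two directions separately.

Forward direction. Assume the antecedent. If s is true, the antecedent forces (s = T, p = F, q = T), and (~q ∧ p) ⇒ ~s holds there. If s is false, (~q ∧ p) ⇒ ~s reduces to true regardless of the other variables. Either way (~q ∧ p) ⇒ ~s holds.

Converse. This fails. Under s = T, p = F, q = F, the left side is false but the right side is true.

Only the forward implication holds.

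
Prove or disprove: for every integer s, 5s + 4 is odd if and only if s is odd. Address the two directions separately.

The biconditional holds.

Converse. Suppose s is odd; write s = 2j + 1. Then 5s + 4 = 5·(2j + 1) + 4 = 2·5j + 9, which is odd.

Forward direction. Suppose 5s + 4 is odd. Since 5 is odd, 5s and s have the same parity, so 5s + 4 ≡ s + 4 (mod 2). As 4 is even, 5s + 4 is odd exactly when s is odd. Thus s is odd.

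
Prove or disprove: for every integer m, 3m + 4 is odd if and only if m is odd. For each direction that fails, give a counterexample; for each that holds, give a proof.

Both directions hold; the statement is true.

[⇒] Suppose 3m + 4 is odd. Since 3 is odd, 3m and m have the same parity, so 3m + 4 ≡ m + 4 (mod 2). As 4 is even, 3m + 4 is odd exactly when m is odd. Thus m is odd.

[⇐] Conversely, suppose m is odd; write m = 2j + 1. Then 3m + 4 = 3·(2j + 1) + 4 = 2·3j + 7, which is odd.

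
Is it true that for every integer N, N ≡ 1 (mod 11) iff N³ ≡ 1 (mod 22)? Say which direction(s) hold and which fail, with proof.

Not equivalent: only (⇐) holds.

Forward direction. This fails: take N = 12. Then 12 ≡ 1 (mod 11), but 12³ = 1728 ≡ 12 (mod 22), not 1.

Converse. The residues r modulo 22 with r³ ≡ 1 (mod 22) are exactly {1}, and each is ≡ 1 (mod 11).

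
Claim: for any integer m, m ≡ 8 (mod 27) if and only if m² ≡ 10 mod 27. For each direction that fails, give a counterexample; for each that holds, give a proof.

[⇐] This fails: take m = 19. Then 19² = 361 ≡ 10 (mod 27), yet 19 ≡ 19 (mod 27), not 8.

[⇒] Suppose m ≡ 8 (mod 27). Write m = 27j + 8. Then (27j + 8)² = 729j² + 432j + 64 = 27(27j² + 16j + 2) + 10, so m² ≡ 10 (mod 27).

Only the forward direction holds.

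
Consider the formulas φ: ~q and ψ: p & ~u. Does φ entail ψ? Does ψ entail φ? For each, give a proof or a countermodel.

Neither direction holds.

[⇒] This fails. Under q = F, u = F, p = F, the left side is true but the right side is false.

[⇐] This fails. Under q = T, u = F, p = T, the left side is false but the right side is true.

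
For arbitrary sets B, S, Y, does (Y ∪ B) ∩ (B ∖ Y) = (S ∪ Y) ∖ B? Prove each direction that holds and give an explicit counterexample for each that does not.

Forward inclusion. This inclusion fails. Take B = {1}, S = ∅, Y = ∅; then 1 ∈ (Y ∪ B) ∩ (B ∖ Y) but 1 ∉ (S ∪ Y) ∖ B.

Reverse inclusion. This inclusion fails. Take B = ∅, S = {1}, Y = ∅; then 1 ∈ (S ∪ Y) ∖ B but 1 ∉ (Y ∪ B) ∩ (B ∖ Y).

Both inclusions fail.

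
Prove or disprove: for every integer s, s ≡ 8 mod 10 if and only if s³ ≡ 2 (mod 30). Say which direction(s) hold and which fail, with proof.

Only the converse holds.

(⇒) This fails: take s = 18. Then 18 ≡ 8 (mod 10), but 18³ = 5832 ≡ 12 (mod 30), not 2.

(⇐) Conversely, the residues r modulo 30 with r³ ≡ 2 (mod 30) are exactly {8}, and each is ≡ 8 (mod 10).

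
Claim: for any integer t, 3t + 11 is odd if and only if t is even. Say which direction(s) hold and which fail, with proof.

(→) Suppose 3t + 11 is odd. Since 3 is odd, 3t and t have the same parity, so 3t + 11 ≡ t + 11 (mod 2). As 11 is odd, 3t + 11 is odd exactly when t is even. Thus t is even.

(←) Conversely, suppose t is even; write t = 2j. Then 3t + 11 = 3·(2j) + 11 = 2·3j + 11, which is odd.

Both directions hold.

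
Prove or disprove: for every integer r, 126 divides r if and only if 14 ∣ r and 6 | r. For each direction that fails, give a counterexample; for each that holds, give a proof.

Converse. This fails: take r = 42. Both 14 ∣ 42 and 6 ∣ 42, yet 42 is not a multiple of 126 (since 42 = 0·126 + 42), so 126 ∤ 42.

Forward direction. If 126 ∣ r, write r = 126q. Since 126 = 9·14, r = 14·(9q), so 14 ∣ r; and since 126 = 21·6, r = 6·(21q), so 6 ∣ r.

Not equivalent: only (⇒) holds.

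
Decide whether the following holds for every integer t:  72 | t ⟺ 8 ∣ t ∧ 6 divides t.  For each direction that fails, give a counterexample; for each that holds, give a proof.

Only the forward direction holds.

Converse. This fails: take t = 24. Both 8 ∣ 24 and 6 ∣ 24, yet 24 is not a multiple of 72 (since 24 = 0·72 + 24), so 72 ∤ 24.

Forward direction. If 72 ∣ t, write t = 72q. Since 72 = 9·8, t = 8·(9q), so 8 ∣ t; and since 72 = 12·6, t = 6·(12q), so 6 ∣ t.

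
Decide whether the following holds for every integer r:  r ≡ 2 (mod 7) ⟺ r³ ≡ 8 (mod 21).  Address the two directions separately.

Both directions fail.

(⇒) This fails: take r = 9. Then 9 ≡ 2 (mod 7), but 9³ = 729 ≡ 15 (mod 21), not 8.

(⇐) This fails: take r = 8. Then 8³ = 512 ≡ 8 (mod 21), yet 8 ≡ 1 (mod 7), not 2.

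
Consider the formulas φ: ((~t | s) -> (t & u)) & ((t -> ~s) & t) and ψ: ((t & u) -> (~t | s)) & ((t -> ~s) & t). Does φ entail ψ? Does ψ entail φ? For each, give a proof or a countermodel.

(⇒) fails; (⇐) holds.

[⇒] This fails. Under u = T, t = T, s = F, the left side is true but the right side is false.

[⇐] Assume the antecedent. If u is true, the antecedent cannot hold. If u is false, the antecedent forces (u = F, t = T, s = F), and the consequent holds there. Either way the consequent holds.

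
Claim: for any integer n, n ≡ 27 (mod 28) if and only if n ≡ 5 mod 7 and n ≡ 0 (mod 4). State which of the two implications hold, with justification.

(⟹) This fails: n = 27 gives 27 ≡ 27 (mod 28) but 27 ≡ 6 (mod 7), so the conjunction on the right does not hold.

(⟸) This fails: n = 12 satisfies both congruences on the right (12 ≡ 5 mod 7 and 12 ≡ 0 mod 4) yet 12 ≡ 12 (mod 28), not 27.

Both directions fail.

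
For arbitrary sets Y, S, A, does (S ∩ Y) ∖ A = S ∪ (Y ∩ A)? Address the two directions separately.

The sets are not equal: only the forward inclusion holds.

(⊆) Let x ∈ (S ∩ Y) ∖ A. Then x ∈ Y ∩ S and x ∉ A, from which x ∈ S ∪ (Y ∩ A).

(⊇) This inclusion fails. Take Y = ∅, S = {1}, A = ∅; then 1 ∈ S ∪ (Y ∩ A) but 1 ∉ (S ∩ Y) ∖ A.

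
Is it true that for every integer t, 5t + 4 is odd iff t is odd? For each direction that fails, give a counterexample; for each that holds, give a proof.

(⟹) Suppose 5t + 4 is odd. Since 5 is odd, 5t and t have the same parity, so 5t + 4 ≡ t + 4 (mod 2). As 4 is even, 5t + 4 is odd exactly when t is odd. Thus t is odd.

(⟸) Conversely, suppose t is odd; write t = 2j + 1. Then 5t + 4 = 5·(2j + 1) + 4 = 2·5j + 9, which is odd.

Both directions hold.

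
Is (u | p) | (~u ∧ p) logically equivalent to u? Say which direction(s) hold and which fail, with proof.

Not equivalent: only (⇐) holds.

[⇐] Assume the antecedent. If p is true, (u | p) | (~u ∧ p) reduces to true regardless of the other variables. If p is false, the antecedent forces (p = F, u = T), and (u | p) | (~u ∧ p) holds there. Either way (u | p) | (~u ∧ p) holds.

[⇒] This fails. Under p = T, u = F, the left side is true but the right side is false.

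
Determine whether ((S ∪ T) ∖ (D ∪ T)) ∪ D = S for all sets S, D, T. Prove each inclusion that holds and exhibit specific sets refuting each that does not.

(⟹) This inclusion fails. Take S = ∅, D = {1}, T = ∅; then 1 ∈ ((S ∪ T) ∖ (D ∪ T)) ∪ D but 1 ∉ S.

(⟸) This inclusion fails. Take S = {1}, D = ∅, T = {1}; then 1 ∈ S but 1 ∉ ((S ∪ T) ∖ (D ∪ T)) ∪ D.

(⊆) fails and (⊇) fails.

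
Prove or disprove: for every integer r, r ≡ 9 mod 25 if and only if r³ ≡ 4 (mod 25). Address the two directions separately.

(⟹) Suppose r ≡ 9 mod 25. Write r = 25j + 9. Then (25j + 9)³ = 15625j³ + 16875j² + 6075j + 729 = 25(625j³ + 675j² + 243j + 29) + 4, so r³ ≡ 4 (mod 25).

(⟸) Conversely, suppose r³ ≡ 4 (mod 25). The only residue r in {0, …, 24} with r³ ≡ 4 (mod 25) is r = 9, so r ≡ 9 (mod 25).

Both implications hold.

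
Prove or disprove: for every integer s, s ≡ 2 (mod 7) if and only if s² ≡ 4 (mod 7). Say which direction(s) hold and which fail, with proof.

Only the forward implication holds.

[⇐] This fails: take s = 5. Then 5² = 25 ≡ 4 (mod 7), yet 5 ≡ 5 (mod 7), not 2.

[⇒] Suppose s ≡ 2 (mod 7). Write s = 7j + 2. Then (7j + 2)² = 49j² + 28j + 4 = 7(7j² + 4j) + 4, so s² ≡ 4 (mod 7).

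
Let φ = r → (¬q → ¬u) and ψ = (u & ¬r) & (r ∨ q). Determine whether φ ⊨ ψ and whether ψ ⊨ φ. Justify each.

(→) This fails. Under u = F, r = F, q = F, the left side is true but the right side is false.

(←) Assume the antecedent. If u is true, the antecedent forces (u = T, r = F, q = T), and r → (¬q → ¬u) holds there. If u is false, the antecedent cannot hold. Either way r → (¬q → ¬u) holds.

Only the converse holds.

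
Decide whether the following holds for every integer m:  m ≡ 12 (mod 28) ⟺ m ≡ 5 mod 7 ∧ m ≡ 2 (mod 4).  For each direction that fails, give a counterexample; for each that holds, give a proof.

(→) This fails: m = 12 gives 12 ≡ 12 (mod 28) but 12 ≡ 0 (mod 4), so the conjunction on the right does not hold.

(←) This fails: m = 26 satisfies both congruences on the right (26 ≡ 5 mod 7 and 26 ≡ 2 mod 4) yet 26 ≡ 26 (mod 28), not 12.

Both directions fail.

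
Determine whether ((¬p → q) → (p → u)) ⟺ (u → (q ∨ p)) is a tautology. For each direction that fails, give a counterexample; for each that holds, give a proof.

Forward direction. This fails. Under p = F, u = T, q = F, the left side is true but the right side is false.

Converse. This fails. Under p = T, u = F, q = F, the left side is false but the right side is true.

(⇒) fails and (⇐) fails.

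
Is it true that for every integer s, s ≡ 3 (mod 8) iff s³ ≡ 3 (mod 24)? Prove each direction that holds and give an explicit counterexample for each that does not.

Converse. The residues r modulo 24 with r³ ≡ 3 (mod 24) are exactly {3}, and each is ≡ 3 (mod 8).

Forward direction. This fails: take s = 11. Then 11 ≡ 3 (mod 8), but 11³ = 1331 ≡ 11 (mod 24), not 3.

Only the reverse direction holds.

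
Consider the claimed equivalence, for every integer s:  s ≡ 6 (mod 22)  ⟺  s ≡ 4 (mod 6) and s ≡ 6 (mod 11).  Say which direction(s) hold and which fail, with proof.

(⇒) fails; (⇐) holds.

Forward direction. This fails: s = 50 gives 50 ≡ 6 (mod 22) but 50 ≡ 2 (mod 6), so the conjunction on the right does not hold.

Converse. If s ≡ 4 (mod 6) and s ≡ 6 (mod 11), then by the Chinese remainder theorem s ≡ 28 (mod 66). Since 28 ≡ 6 (mod 22) and 22 ∣ 66, we get s ≡ 6 (mod 22).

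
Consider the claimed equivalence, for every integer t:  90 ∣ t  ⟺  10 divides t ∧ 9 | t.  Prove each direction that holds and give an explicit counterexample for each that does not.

(→) If 90 ∣ t, write t = 90q. Since 90 = 9·10, t = 10·(9q), so 10 ∣ t; and since 90 = 10·9, t = 9·(10q), so 9 ∣ t.

(←) Suppose 10 ∣ t and 9 ∣ t. Any common multiple of 10 and 9 is a multiple of their lcm; here gcd(10, 9) = 1, so lcm(10, 9) = 10·9 = 90, so 90 ∣ t.

Both directions hold; the statement is true.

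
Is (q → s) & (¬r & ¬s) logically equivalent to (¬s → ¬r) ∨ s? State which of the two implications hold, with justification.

[⇒] Assume the antecedent. If r is true, the antecedent cannot hold. If r is false, (¬s → ¬r) ∨ s reduces to true regardless of the other variables. Either way (¬s → ¬r) ∨ s holds.

[⇐] This fails. Under r = F, q = T, s = F, the left side is false but the right side is true.

Only the forward direction holds.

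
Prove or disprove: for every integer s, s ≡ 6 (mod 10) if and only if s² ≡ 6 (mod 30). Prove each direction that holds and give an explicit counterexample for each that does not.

Neither implication holds.

(⟹) This fails: take s = 16. Then 16 ≡ 6 (mod 10), but 16² = 256 ≡ 16 (mod 30), not 6.

(⟸) This fails: take s = 24. Then 24² = 576 ≡ 6 (mod 30), yet 24 ≡ 4 (mod 10), not 6.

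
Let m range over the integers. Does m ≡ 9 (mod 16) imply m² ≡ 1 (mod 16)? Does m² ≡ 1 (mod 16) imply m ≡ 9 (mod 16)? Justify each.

Only the forward implication holds.

(⇒) Suppose m ≡ 9 (mod 16). Write m = 16j + 9. Then (16j + 9)² = 256j² + 288j + 81 = 16(16j² + 18j + 5) + 1, so m² ≡ 1 (mod 16).

(⇐) This fails: take m = 1. Then 1² = 1 ≡ 1 (mod 16), yet 1 ≡ 1 (mod 16), not 9.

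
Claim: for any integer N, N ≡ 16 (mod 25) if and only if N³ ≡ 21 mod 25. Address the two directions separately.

Both directions hold; the statement is true.

(⇐) Suppose N³ ≡ 21 (mod 25). The only residue r in {0, …, 24} with r³ ≡ 21 (mod 25) is r = 16, so N ≡ 16 (mod 25).

(⇒) Suppose N ≡ 16 (mod 25). Write N = 25j + 16. Then (25j + 16)³ = 15625j³ + 30000j² + 19200j + 4096 = 25(625j³ + 1200j² + 768j + 163) + 21, so N³ ≡ 21 (mod 25).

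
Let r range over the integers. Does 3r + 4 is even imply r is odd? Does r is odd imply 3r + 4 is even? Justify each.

(⇒) fails and (⇐) fails.

(⟹) This fails: r = 2 gives 3r + 4 = 10, which is even, but 2 is even, not odd.

(⟸) This also fails: r = 7 is odd, but 3r + 4 = 25 is odd, not even.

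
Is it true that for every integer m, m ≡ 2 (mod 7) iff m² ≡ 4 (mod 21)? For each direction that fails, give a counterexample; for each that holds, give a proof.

[⇒] This fails: take m = 9. Then 9 ≡ 2 (mod 7), but 9² = 81 ≡ 18 (mod 21), not 4.

[⇐] This fails: take m = 5. Then 5² = 25 ≡ 4 (mod 21), yet 5 ≡ 5 (mod 7), not 2.

Neither direction holds.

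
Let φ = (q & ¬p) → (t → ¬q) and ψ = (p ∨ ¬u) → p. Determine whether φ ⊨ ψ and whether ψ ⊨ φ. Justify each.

Both directions fail.

Forward direction. This fails. Under p = F, u = F, t = F, q = F, the left side is true but the right side is false.

Converse. This fails. Under p = F, u = T, t = T, q = T, the left side is false but the right side is true.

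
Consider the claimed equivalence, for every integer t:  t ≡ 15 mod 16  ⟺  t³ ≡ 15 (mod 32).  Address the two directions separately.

[⇐] The residues r modulo 32 with r³ ≡ 15 (mod 32) are exactly {15}, and each is ≡ 15 (mod 16).

[⇒] This fails: take t = 31. Then 31 ≡ 15 (mod 16), but 31³ = 29791 ≡ 31 (mod 32), not 15.

Not equivalent: only (⇐) holds.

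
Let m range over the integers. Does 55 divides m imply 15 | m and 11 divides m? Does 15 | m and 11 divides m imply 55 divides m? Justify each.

(←) Suppose 15 ∣ m and 11 ∣ m. Any common multiple of 15 and 11 is a multiple of their lcm; here gcd(15, 11) = 1, so lcm(15, 11) = 15·11 = 165, so 165 ∣ m. Since 55 ∣ 165, it follows that 55 ∣ m.

(→) This fails: take m = 55. Certainly 55 ∣ 55, but 15 ∤ 55.

Only the converse holds.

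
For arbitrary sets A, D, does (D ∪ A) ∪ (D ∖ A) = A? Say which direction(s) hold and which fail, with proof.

(⊆) fails; (⊇) holds.

(⟹) This inclusion fails. Take A = ∅, D = {1}; then 1 ∈ (D ∪ A) ∪ (D ∖ A) but 1 ∉ A.

(⟸) Let x ∈ A. Then either x ∈ A and x ∉ D; or x ∈ A ∩ D. In each case x ∈ (D ∪ A) ∪ (D ∖ A), so A ⊆ (D ∪ A) ∪ (D ∖ A).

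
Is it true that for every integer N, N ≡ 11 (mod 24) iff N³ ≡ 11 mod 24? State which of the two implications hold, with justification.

[⇒] Suppose N ≡ 11 (mod 24). Write N = 24j + 11. Then (24j + 11)³ = 13824j³ + 19008j² + 8712j + 1331 = 24(576j³ + 792j² + 363j + 55) + 11, so N³ ≡ 11 (mod 24).

[⇐] Conversely, suppose N³ ≡ 11 (mod 24). The only residue r in {0, …, 23} with r³ ≡ 11 (mod 24) is r = 11, so N ≡ 11 (mod 24).

Both directions hold; the statement is true.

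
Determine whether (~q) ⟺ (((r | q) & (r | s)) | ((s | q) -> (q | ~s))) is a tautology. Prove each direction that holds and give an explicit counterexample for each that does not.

(→) This fails. Under q = F, r = F, s = T, the left side is true but the right side is false.

(←) This fails. Under q = T, r = F, s = F, the left side is false but the right side is true.

Neither implication holds.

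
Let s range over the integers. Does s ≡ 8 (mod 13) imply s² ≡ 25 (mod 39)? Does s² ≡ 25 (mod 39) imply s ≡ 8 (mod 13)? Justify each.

Forward direction. This fails: take s = 21. Then 21 ≡ 8 (mod 13), but 21² = 441 ≡ 12 (mod 39), not 25.

Converse. This fails: take s = 5. Then 5² = 25 ≡ 25 (mod 39), yet 5 ≡ 5 (mod 13), not 8.

Neither direction holds.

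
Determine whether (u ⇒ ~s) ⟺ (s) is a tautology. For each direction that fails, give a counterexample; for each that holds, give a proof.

Neither implication holds.

(⇒) This fails. Under s = F, u = F, the left side is true but the right side is false.

(⇐) This fails. Under s = T, u = T, the left side is false but the right side is true.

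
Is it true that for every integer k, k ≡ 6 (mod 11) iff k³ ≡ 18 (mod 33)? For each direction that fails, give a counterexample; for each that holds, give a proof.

(⇒) This fails: take k = 17. Then 17 ≡ 6 (mod 11), but 17³ = 4913 ≡ 29 (mod 33), not 18.

(⇐) Conversely, the residues r modulo 33 with r³ ≡ 18 (mod 33) are exactly {6}, and each is ≡ 6 (mod 11).

(⇒) fails; (⇐) holds.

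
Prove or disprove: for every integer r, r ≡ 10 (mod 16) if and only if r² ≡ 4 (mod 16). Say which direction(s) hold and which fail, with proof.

(⟹) Suppose r ≡ 10 (mod 16). Write r = 16j + 10. Then (16j + 10)² = 256j² + 320j + 100 = 16(16j² + 20j + 6) + 4, so r² ≡ 4 (mod 16).

(⟸) This fails: take r = 2. Then 2² = 4 ≡ 4 (mod 16), yet 2 ≡ 2 (mod 16), not 10.

Only the forward implication holds.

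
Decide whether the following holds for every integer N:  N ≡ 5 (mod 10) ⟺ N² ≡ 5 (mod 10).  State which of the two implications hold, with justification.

The biconditional holds.

[⇒] Suppose N ≡ 5 (mod 10). Write N = 10j + 5. Then (10j + 5)² = 100j² + 100j + 25 = 10(10j² + 10j + 2) + 5, so N² ≡ 5 (mod 10).

[⇐] For the converse, argue contrapositively. If N ≢ 5 (mod 10), then N is congruent to one of 0, 1, 2, 3, 4, 6, 7, 8, 9 modulo 10, and these give N² ≡ 0, 1, 4, 9, 6, 6, 9, 4, 1 respectively — never 5.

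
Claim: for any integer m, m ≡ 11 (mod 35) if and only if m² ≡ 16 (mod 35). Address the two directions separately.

Not equivalent: only (⇒) holds.

(⟹) Suppose m ≡ 11 (mod 35). Write m = 35j + 11. Then (35j + 11)² = 1225j² + 770j + 121 = 35(35j² + 22j + 3) + 16, so m² ≡ 16 (mod 35).

(⟸) This fails: take m = 4. Then 4² = 16 ≡ 16 (mod 35), yet 4 ≡ 4 (mod 35), not 11.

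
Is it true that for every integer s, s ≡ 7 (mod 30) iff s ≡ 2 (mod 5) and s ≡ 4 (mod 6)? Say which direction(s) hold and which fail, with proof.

[⇒] This fails: s = 7 gives 7 ≡ 7 (mod 30) but 7 ≡ 1 (mod 6), so the conjunction on the right does not hold.

[⇐] This fails: s = 22 satisfies both congruences on the right (22 ≡ 2 mod 5 and 22 ≡ 4 mod 6) yet 22 ≡ 22 (mod 30), not 7.

Neither implication holds.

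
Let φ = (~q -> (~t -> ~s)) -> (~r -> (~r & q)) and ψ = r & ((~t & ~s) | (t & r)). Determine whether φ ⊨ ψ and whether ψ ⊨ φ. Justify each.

Only the converse holds.

(→) This fails. Under q = T, r = F, t = F, s = F, the left side is true but the right side is false.

(←) Assume the antecedent. If r is true, the consequent reduces to true regardless of the other variables. If r is false, the antecedent cannot hold. Either way the consequent holds.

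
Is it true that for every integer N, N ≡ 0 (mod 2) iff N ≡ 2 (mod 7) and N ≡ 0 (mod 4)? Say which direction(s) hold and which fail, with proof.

(⇒) This fails: N = 0 gives 0 ≡ 0 (mod 2) but 0 ≡ 0 (mod 7), so the conjunction on the right does not hold.

(⇐) Conversely, if N ≡ 2 (mod 7) and N ≡ 0 (mod 4), then by the Chinese remainder theorem N ≡ 16 (mod 28). Since 16 ≡ 0 (mod 2) and 2 ∣ 28, we get N ≡ 0 (mod 2).

Only the reverse direction holds.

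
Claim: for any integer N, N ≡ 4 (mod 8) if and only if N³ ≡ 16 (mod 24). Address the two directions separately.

Neither direction holds.

(⇒) This fails: take N = 12. Then 12 ≡ 4 (mod 8), but 12³ = 1728 ≡ 0 (mod 24), not 16.

(⇐) This fails: take N = 10. Then 10³ = 1000 ≡ 16 (mod 24), yet 10 ≡ 2 (mod 8), not 4.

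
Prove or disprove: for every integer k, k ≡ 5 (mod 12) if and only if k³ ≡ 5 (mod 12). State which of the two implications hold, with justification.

The biconditional holds.

(⟹) Suppose k ≡ 5 (mod 12). Write k = 12j + 5. Then (12j + 5)³ = 1728j³ + 2160j² + 900j + 125 = 12(144j³ + 180j² + 75j + 10) + 5, so k³ ≡ 5 (mod 12).

(⟸) For the converse, argue contrapositively. If k ≢ 5 (mod 12), then k is congruent to one of 0, 1, 2, 3, 4, 6, 7, 8, 9, 10, 11 modulo 12, and these give k³ ≡ 0, 1, 8, 3, 4, 0, 7, 8, 9, 4, 11 respectively — never 5.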